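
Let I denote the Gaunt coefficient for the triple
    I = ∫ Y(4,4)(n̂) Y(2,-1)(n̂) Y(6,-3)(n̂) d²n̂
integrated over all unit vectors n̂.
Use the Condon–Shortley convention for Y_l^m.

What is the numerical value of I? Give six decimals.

Checks pass: Σm=0; 12 even; l₃=6∈[2,6].
(2·4+1)(2·2+1)(2·6+1) = 585
Δ: 0! 8! 4! / 13! → 1/6435
sum: t=0:+1/2304 = 1/2304
3j²(4 2 6; 0 0 0) = Δ·Π!·Σ² = 5/143  (sign +1)
sum: t=0:+1/241920 = 1/241920
3j²(4 2 6; 4 -1 -3) = Δ·Π!·Σ² = 1/715  (sign -1)
combine: 4πI² = 585·5/143·1/715 = 45/1573
take √, sign -1: I = -0.04771303

-0.047713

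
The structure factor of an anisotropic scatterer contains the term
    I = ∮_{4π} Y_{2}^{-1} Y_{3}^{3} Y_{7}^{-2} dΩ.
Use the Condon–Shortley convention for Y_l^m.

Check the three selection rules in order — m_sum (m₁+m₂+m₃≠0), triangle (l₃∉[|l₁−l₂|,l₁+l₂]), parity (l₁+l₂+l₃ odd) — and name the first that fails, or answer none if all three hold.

triangle

azimuthal sum: -1 + 3 − 2 = 0  ✓
1 ≤ 7 ≤ 5 (triangle on l)  ✗
L = 2 + 3 + 7 = 12 (even)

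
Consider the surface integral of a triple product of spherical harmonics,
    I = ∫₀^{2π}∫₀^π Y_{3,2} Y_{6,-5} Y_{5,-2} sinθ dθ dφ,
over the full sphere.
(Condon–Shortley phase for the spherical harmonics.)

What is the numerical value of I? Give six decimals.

m-sum = 2 − 5 − 2 = -5 ≠ 0 ⇒ I = 0

0.000000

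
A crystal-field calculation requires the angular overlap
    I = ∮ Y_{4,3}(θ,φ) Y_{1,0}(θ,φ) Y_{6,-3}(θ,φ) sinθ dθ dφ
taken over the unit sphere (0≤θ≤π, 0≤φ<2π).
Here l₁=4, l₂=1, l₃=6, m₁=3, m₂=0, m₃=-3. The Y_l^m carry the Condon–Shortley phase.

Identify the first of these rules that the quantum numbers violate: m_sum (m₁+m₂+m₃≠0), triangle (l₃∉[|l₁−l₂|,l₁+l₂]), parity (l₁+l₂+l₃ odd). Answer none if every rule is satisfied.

triangle

azimuthal sum: 3 + 0 − 3 = 0  ✓
3 ≤ 6 ≤ 5 (triangle on l)  ✗
L = 4 + 1 + 6 = 11 (odd)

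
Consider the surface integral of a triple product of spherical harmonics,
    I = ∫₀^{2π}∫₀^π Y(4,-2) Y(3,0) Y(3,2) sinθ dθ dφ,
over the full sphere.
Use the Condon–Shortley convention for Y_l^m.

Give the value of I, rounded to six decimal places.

Checks pass: Σm=0; 10 even; l₃=3∈[1,7].
(2·4+1)(2·3+1)(2·3+1) = 441
Δ: 4! 4! 2! / 11! → 1/34650
sum: t=1:−1/72 t=2:+1/16 t=3:−1/72 = 5/144
3j²(4 3 3; 0 0 0) = Δ·Π!·Σ² = 2/77  (sign -1)
sum: t=2:+1/96 t=3:−1/72 = -1/288
3j²(4 3 3; -2 0 2) = Δ·Π!·Σ² = 1/462  (sign +1)
combine: 4πI² = 441·2/77·1/462 = 3/121
take √, sign -1: I = -0.04441841

-0.044418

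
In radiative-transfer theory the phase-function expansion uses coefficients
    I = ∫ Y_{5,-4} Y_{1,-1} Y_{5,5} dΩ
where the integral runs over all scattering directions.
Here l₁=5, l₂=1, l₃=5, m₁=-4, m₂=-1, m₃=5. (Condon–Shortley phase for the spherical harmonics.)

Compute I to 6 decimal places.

0.000000

Σlᵢ=11 odd — θ-integrand is odd under cosθ→−cosθ; I=0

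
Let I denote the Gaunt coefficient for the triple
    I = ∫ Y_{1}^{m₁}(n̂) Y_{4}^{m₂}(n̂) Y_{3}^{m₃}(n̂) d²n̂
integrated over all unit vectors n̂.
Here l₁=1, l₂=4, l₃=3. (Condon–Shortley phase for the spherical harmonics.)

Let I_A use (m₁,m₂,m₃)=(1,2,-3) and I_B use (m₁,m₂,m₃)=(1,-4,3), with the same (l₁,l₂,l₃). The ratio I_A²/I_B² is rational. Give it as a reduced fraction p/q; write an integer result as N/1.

1/28

l's match ⇒ only the (l;m) 3-j factors differ between A and B.
A: triangle coeff Δ(1,4,3) = 1/252; Σ_t [0,0]: t=0:+1/1440 = 1/1440; (3j)²=1/252 [(1 4 3; 1 2 -3)], sign=+1
B: triangle coeff Δ(1,4,3) = 1/252; Σ_t [0,0]: t=0:+1/1440 = 1/1440; (3j)²=1/9 [(1 4 3; 1 -4 3)], sign=+1
I_A²/I_B² = (1/252)/(1/9) = 1/28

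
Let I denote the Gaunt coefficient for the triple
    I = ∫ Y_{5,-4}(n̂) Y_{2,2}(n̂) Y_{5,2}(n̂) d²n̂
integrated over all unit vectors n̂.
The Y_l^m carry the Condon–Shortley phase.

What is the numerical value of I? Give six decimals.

-0.137240

m-sum 0 ✓  L=12 even ✓  3≤5≤7 ✓
Π(2lᵢ+1) = 11×5×11 = 605
triangle coeff Δ(5,2,5) = 1/38610
Σ_t [0,2]: t=0:+1/2880 t=1:−1/576 t=2:+1/2880 = -1/960
(3j)²=10/429 [(5 2 5; 0 0 0)], sign=+1
Σ_t [2,2]: t=2:+1/20160 = 1/20160
(3j)²=12/715 [(5 2 5; -4 2 2)], sign=-1
⇒ 4πI² = 40/169
I = (-1)√(40/169/(4π)) = -0.13724032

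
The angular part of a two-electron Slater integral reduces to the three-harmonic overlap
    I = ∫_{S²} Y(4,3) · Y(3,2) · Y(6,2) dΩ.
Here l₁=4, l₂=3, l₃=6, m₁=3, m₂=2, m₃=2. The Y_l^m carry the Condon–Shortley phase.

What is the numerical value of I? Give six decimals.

Σmᵢ = 7 ≠ 0, so the φ-integral vanishes; I = 0

0.000000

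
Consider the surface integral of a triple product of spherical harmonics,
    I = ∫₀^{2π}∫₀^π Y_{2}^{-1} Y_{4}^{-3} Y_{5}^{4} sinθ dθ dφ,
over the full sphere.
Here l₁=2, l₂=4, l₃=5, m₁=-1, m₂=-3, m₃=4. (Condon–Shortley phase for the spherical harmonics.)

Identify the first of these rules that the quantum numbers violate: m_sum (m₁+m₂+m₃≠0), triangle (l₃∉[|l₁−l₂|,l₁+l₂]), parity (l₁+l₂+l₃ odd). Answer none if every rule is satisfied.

parity

m₁+m₂+m₃ = -1 − 3 + 4 = 0  ✓
triangle: |2−4|=2 ≤ l₃=5 ≤ 2+4=6  ✓
parity: l₁+l₂+l₃ = 11 is odd  ✗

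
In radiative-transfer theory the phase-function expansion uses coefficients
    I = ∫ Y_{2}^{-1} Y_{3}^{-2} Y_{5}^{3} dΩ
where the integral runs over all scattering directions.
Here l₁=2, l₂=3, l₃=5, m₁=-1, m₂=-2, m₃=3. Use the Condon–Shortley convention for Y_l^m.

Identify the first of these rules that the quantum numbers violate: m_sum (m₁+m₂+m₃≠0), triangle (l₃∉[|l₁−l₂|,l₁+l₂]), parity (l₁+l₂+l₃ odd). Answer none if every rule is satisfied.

none

m₁+m₂+m₃ = -1 − 2 + 3 = 0  ✓
triangle: |2−3|=1 ≤ l₃=5 ≤ 2+3=5  ✓
parity: l₁+l₂+l₃ = 10 is even  ✓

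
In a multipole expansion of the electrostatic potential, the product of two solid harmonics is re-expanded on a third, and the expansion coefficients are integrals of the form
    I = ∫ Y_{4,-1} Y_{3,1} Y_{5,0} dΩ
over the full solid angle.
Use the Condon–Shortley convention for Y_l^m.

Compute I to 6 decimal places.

-0.009577

Checks pass: Σm=0; 12 even; l₃=5∈[1,7].
(2·4+1)(2·3+1)(2·5+1) = 693
Δ: 2! 6! 4! / 13! → 1/180180
sum: t=0:+1/576 t=1:−1/144 t=2:+1/576 = -1/288
3j²(4 3 5; 0 0 0) = Δ·Π!·Σ² = 20/1001  (sign +1)
sum: t=0:+1/5760 t=1:−1/288 t=2:+1/288 = 1/5760
3j²(4 3 5; -1 1 0) = Δ·Π!·Σ² = 1/12012  (sign -1)
combine: 4πI² = 693·20/1001·1/12012 = 15/13013
take √, sign -1: I = -0.00957750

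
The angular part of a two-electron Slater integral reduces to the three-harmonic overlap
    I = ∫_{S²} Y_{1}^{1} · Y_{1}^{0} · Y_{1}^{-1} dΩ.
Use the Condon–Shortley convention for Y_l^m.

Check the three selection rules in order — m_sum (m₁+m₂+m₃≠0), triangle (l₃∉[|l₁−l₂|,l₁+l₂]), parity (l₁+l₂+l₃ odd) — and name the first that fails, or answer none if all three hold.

parity

azimuthal sum: 1 + 0 − 1 = 0  ✓
0 ≤ 1 ≤ 2 (triangle on l)  ✓
L = 1 + 1 + 1 = 3 (odd)  ✗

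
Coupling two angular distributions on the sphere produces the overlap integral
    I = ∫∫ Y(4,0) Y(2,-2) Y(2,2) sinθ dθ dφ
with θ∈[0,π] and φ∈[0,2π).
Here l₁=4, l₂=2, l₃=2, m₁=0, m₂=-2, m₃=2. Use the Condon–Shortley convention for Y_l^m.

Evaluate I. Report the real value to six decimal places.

0.040299

Checks pass: Σm=0; 8 even; l₃=2∈[2,6].
(2·4+1)(2·2+1)(2·2+1) = 225
Δ: 4! 4! 0! / 9! → 1/630
sum: t=2:+1/16 = 1/16
3j²(4 2 2; 0 0 0) = Δ·Π!·Σ² = 2/35  (sign +1)
sum: t=0:+1/576 = 1/576
3j²(4 2 2; 0 -2 2) = Δ·Π!·Σ² = 1/630  (sign +1)
combine: 4πI² = 225·2/35·1/630 = 1/49
take √, sign +1: I = 0.04029926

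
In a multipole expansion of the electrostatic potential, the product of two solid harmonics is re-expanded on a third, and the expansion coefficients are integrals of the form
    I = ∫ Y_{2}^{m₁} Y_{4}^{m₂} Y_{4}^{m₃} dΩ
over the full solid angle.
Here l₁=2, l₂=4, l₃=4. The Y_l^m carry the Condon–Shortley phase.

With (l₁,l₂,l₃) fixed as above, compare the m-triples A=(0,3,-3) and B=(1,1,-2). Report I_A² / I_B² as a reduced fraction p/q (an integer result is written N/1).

49/243

Same 2,4,4: normalisation and zero-m 3j drop out of the ratio.
A: Δ: 2! 2! 6! / 11! → 1/13860; sum: t=1:−1/720 t=2:+1/480 = 1/1440; 3j²(2 4 4; 0 3 -3) = Δ·Π!·Σ² = 7/1980  (sign -1)
B: Δ: 2! 2! 6! / 11! → 1/13860; sum: t=0:+1/240 t=1:−1/96 = -1/160; 3j²(2 4 4; 1 1 -2) = Δ·Π!·Σ² = 27/1540  (sign -1)
I_A²/I_B² = (7/1980)/(27/1540) = 49/243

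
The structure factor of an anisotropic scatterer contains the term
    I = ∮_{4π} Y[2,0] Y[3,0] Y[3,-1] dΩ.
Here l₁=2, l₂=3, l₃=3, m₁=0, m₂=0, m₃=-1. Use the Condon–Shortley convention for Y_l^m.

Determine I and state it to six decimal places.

Σmᵢ = -1 ≠ 0, so the φ-integral vanishes; I = 0

0.000000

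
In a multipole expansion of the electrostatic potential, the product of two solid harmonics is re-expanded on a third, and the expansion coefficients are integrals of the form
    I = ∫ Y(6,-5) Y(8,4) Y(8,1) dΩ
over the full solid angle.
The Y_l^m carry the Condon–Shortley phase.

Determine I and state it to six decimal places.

Checks pass: Σm=0; 22 even; l₃=8∈[2,14].
(2·6+1)(2·8+1)(2·8+1) = 3757
Δ: 6! 6! 10! / 23! → 1/13742520792
sum: t=0:+1/41803776000 t=1:−1/435456000 t=2:+1/39813120 t=3:−1/18662400 t=4:+1/39813120 t=5:−1/435456000 t=6:+1/41803776000 = -11/1393459200
3j²(6 8 8; 0 0 0) = Δ·Π!·Σ² = 600/96577  (sign -1)
sum: t=5:−1/2612736000 t=6:+1/1492992000 = 1/3483648000
3j²(6 8 8; -5 4 1) = Δ·Π!·Σ² = 486/96577  (sign -1)
combine: 4πI² = 3757·600/96577·486/96577 = 291600/2482597
take √, sign +1: I = 0.09667979

0.096680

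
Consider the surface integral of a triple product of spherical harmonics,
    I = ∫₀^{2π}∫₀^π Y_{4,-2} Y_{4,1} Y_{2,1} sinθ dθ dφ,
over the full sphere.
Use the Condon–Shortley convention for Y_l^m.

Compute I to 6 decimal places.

0.127700

Checks pass: Σm=0; 10 even; l₃=2∈[0,8].
(2·4+1)(2·4+1)(2·2+1) = 405
Δ: 6! 2! 2! / 11! → 1/13860
sum: t=2:+1/192 t=3:−1/36 t=4:+1/192 = -5/288
3j²(4 4 2; 0 0 0) = Δ·Π!·Σ² = 20/693  (sign -1)
sum: t=4:+1/96 t=5:−1/240 = 1/160
3j²(4 4 2; -2 1 1) = Δ·Π!·Σ² = 27/1540  (sign -1)
combine: 4πI² = 405·20/693·27/1540 = 1215/5929
take √, sign +1: I = 0.12770047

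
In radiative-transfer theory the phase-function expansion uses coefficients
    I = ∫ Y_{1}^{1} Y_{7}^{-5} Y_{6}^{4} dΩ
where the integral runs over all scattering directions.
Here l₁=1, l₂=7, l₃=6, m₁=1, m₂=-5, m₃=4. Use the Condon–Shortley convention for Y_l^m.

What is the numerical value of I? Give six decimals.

-0.284256

m-sum 0 ✓  L=14 even ✓  6≤6≤8 ✓
Π(2lᵢ+1) = 3×15×13 = 585
triangle coeff Δ(1,7,6) = 1/1365
Σ_t [1,1]: t=1:−1/518400 = -1/518400
(3j)²=7/195 [(1 7 6; 0 0 0)], sign=-1
Σ_t [0,0]: t=0:+1/14515200 = 1/14515200
(3j)²=22/455 [(1 7 6; 1 -5 4)], sign=+1
⇒ 4πI² = 66/65
I = (-1)√(66/65/(4π)) = -0.28425647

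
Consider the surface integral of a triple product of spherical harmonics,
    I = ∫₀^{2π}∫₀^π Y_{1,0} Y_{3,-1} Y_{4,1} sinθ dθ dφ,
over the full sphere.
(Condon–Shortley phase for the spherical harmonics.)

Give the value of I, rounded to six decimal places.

Checks pass: Σm=0; 8 even; l₃=4∈[2,4].
(2·1+1)(2·3+1)(2·4+1) = 189
Δ: 0! 2! 6! / 9! → 1/252
sum: t=0:+1/36 = 1/36
3j²(1 3 4; 0 0 0) = Δ·Π!·Σ² = 4/63  (sign +1)
sum: t=0:+1/48 = 1/48
3j²(1 3 4; 0 -1 1) = Δ·Π!·Σ² = 5/84  (sign -1)
combine: 4πI² = 189·4/63·5/84 = 5/7
take √, sign -1: I = -0.23841361

-0.238414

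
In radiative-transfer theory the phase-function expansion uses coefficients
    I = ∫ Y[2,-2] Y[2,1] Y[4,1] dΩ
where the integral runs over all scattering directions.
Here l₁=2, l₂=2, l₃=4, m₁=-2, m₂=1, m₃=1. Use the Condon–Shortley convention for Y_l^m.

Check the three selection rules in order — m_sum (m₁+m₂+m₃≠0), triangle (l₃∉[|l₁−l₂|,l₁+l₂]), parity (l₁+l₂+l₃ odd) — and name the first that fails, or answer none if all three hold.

none

m₁+m₂+m₃ = -2 + 1 + 1 = 0  ✓
triangle: |2−2|=0 ≤ l₃=4 ≤ 2+2=4  ✓
parity: l₁+l₂+l₃ = 8 is even  ✓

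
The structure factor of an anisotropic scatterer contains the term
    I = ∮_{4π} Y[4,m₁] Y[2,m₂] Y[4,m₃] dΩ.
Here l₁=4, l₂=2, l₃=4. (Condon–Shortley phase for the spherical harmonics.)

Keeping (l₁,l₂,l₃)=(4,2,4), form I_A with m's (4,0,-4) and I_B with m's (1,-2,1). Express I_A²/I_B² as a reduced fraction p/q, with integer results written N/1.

98/75

Shared (l₁,l₂,l₃)=(4,2,4): N and (l;000)² cancel in I_A²/I_B².
A: Δ = 2!·6!·2!/11! = 1/13860; Racah Σ t=0..0: t=0:+1/2880 = 1/2880; ⇒ 3j(4 2 4; 4 0 -4)² = 28/495, sgn +1
B: Δ = 2!·6!·2!/11! = 1/13860; Racah Σ t=0..0: t=0:+1/144 = 1/144; ⇒ 3j(4 2 4; 1 -2 1)² = 10/231, sgn -1
I_A²/I_B² = (28/495)/(10/231) = 98/75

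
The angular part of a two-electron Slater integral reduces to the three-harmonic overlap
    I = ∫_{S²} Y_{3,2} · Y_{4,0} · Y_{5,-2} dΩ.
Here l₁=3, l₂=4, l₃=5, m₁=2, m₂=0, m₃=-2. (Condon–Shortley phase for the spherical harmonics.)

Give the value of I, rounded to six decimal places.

m-sum 0 ✓  L=12 even ✓  1≤5≤7 ✓
Π(2lᵢ+1) = 7×9×11 = 693
triangle coeff Δ(3,4,5) = 1/180180
Σ_t [0,2]: t=0:+1/576 t=1:−1/144 t=2:+1/576 = -1/288
(3j)²=20/1001 [(3 4 5; 0 0 0)], sign=+1
Σ_t [0,1]: t=0:+1/576 t=1:−1/864 = 1/1728
(3j)²=5/1287 [(3 4 5; 2 0 -2)], sign=-1
⇒ 4πI² = 100/1859
I = (-1)√(100/1859/(4π)) = -0.06542675

-0.065427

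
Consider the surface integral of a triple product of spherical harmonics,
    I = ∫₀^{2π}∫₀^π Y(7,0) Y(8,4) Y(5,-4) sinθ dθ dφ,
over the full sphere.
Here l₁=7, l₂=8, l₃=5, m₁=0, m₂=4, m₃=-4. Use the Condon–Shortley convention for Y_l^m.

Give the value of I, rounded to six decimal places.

Rules hold: Σm=0, L=20 even, 1≤5≤15.
N = 15·17·11 = 2805
Δ = 10!·4!·6!/21! = 1/814773960
Racah Σ t=3..7: t=3:−1/87091200 t=4:+1/4976640 t=5:−1/2073600 t=6:+1/4976640 t=7:−1/87091200 = -1/9676800
⇒ 3j(7 8 5; 0 0 0)² = 360/46189, sgn +1
Racah Σ t=6..7: t=6:+1/74649600 t=7:−1/87091200 = 1/522547200
⇒ 3j(7 8 5; 0 4 -4)² = 2/4199, sgn -1
4πI² = N·(3j₀)²·(3jₘ)² = 10800/1037153
I = -1·√(0.0104131/4π) = -0.02878628

-0.028786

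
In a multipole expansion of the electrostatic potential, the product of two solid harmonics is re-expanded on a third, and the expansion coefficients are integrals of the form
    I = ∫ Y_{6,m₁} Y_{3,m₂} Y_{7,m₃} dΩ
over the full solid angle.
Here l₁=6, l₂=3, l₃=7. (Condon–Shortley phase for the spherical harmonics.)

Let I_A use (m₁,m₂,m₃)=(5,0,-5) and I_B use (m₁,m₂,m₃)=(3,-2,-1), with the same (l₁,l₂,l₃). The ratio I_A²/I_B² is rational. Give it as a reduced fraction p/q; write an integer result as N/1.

l's match ⇒ only the (l;m) 3-j factors differ between A and B.
A: triangle coeff Δ(6,3,7) = 1/2042040; Σ_t [0,1]: t=0:+1/4354560 t=1:−1/14515200 = 1/6220800; (3j)²=77/4420 [(6 3 7; 5 0 -5)], sign=+1
B: triangle coeff Δ(6,3,7) = 1/2042040; Σ_t [0,1]: t=0:+1/362880 t=1:−1/1935360 = 13/5806080; (3j)²=195/10472 [(6 3 7; 3 -2 -1)], sign=+1
I_A²/I_B² = (77/4420)/(195/10472) = 11858/12675

11858/12675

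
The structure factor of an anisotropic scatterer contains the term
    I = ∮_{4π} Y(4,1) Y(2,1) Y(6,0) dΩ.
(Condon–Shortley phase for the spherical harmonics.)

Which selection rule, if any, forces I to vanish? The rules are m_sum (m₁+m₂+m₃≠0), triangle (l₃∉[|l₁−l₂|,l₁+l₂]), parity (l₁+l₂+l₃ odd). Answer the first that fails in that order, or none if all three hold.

m₁+m₂+m₃ = 1 + 1 + 0 = 2  ✗
triangle: |4−2|=2 ≤ l₃=6 ≤ 4+2=6
parity: l₁+l₂+l₃ = 12 is even

m_sum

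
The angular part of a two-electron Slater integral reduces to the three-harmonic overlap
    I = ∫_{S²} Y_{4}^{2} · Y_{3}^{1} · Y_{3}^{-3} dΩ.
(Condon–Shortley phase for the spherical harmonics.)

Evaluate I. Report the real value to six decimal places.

-0.188451

Rules hold: Σm=0, L=10 even, 1≤3≤7.
N = 9·7·7 = 441
Δ = 4!·4!·2!/11! = 1/34650
Racah Σ t=1..3: t=1:−1/72 t=2:+1/16 t=3:−1/72 = 5/144
⇒ 3j(4 3 3; 0 0 0)² = 2/77, sgn -1
Racah Σ t=2..2: t=2:+1/192 = 1/192
⇒ 3j(4 3 3; 2 1 -3)² = 3/77, sgn +1
4πI² = N·(3j₀)²·(3jₘ)² = 54/121
I = -1·√(0.446281/4π) = -0.18845135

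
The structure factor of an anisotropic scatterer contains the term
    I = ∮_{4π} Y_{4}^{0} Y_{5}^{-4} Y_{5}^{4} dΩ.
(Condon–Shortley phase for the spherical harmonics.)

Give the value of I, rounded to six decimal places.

-0.130198

m-sum 0 ✓  L=14 even ✓  1≤5≤9 ✓
Π(2lᵢ+1) = 9×11×11 = 1089
triangle coeff Δ(4,5,5) = 1/3153150
Σ_t [0,4]: t=0:+1/69120 t=1:−1/1728 t=2:+1/576 t=3:−1/1728 t=4:+1/69120 = 7/11520
(3j)²=2/143 [(4 5 5; 0 0 0)], sign=-1
Σ_t [0,1]: t=0:+1/69120 t=1:−1/25920 = -1/41472
(3j)²=2/143 [(4 5 5; 0 -4 4)], sign=+1
⇒ 4πI² = 36/169
I = (-1)√(36/169/(4π)) = -0.13019760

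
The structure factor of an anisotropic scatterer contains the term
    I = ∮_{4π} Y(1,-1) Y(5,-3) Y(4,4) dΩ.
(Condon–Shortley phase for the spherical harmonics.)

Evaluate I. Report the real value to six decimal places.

Rules hold: Σm=0, L=10 even, 4≤4≤6.
N = 3·11·9 = 297
Δ = 2!·0!·8!/11! = 1/495
Racah Σ t=1..1: t=1:−1/576 = -1/576
⇒ 3j(1 5 4; 0 0 0)² = 5/99, sgn -1
Racah Σ t=2..2: t=2:+1/80640 = 1/80640
⇒ 3j(1 5 4; -1 -3 4)² = 1/495, sgn +1
4πI² = N·(3j₀)²·(3jₘ)² = 1/33
I = -1·√(0.030303/4π) = -0.04910640

-0.049106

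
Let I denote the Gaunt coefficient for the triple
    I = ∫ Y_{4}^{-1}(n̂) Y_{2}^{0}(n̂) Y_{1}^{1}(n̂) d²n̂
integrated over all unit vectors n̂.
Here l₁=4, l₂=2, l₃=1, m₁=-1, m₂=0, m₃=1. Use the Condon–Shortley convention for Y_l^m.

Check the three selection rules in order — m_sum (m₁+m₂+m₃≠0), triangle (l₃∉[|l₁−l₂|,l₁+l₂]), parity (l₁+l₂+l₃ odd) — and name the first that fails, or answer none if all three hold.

triangle

azimuthal sum: -1 + 0 + 1 = 0  ✓
2 ≤ 1 ≤ 6 (triangle on l)  ✗
L = 4 + 2 + 1 = 7 (odd)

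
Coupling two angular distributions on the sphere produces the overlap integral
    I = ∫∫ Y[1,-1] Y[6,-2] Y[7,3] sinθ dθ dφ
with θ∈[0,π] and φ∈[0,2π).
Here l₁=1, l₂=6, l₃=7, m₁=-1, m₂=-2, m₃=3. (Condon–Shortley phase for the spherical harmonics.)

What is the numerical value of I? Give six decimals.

-0.234717

Rules hold: Σm=0, L=14 even, 5≤7≤7.
N = 3·13·15 = 585
Δ = 0!·2!·12!/15! = 1/1365
Racah Σ t=0..0: t=0:+1/518400 = 1/518400
⇒ 3j(1 6 7; 0 0 0)² = 7/195, sgn -1
Racah Σ t=0..0: t=0:+1/1935360 = 1/1935360
⇒ 3j(1 6 7; -1 -2 3)² = 3/91, sgn +1
4πI² = N·(3j₀)²·(3jₘ)² = 9/13
I = -1·√(0.692308/4π) = -0.23471705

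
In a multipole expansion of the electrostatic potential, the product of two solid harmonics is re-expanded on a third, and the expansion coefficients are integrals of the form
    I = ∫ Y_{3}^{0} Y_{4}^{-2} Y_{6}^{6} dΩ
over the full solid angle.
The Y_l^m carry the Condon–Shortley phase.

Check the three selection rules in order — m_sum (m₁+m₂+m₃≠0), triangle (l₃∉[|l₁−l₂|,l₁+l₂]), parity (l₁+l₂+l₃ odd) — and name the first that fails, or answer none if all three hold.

azimuthal sum: 0 − 2 + 6 = 4  ✗
1 ≤ 6 ≤ 7 (triangle on l)
L = 3 + 4 + 6 = 13 (odd)

m_sum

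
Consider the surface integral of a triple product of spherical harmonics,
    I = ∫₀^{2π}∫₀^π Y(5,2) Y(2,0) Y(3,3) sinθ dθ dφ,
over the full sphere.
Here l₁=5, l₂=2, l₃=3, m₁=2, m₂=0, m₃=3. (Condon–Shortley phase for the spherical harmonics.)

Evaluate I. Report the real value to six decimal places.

m-sum = 2 + 0 + 3 = 5 ≠ 0 ⇒ I = 0

0.000000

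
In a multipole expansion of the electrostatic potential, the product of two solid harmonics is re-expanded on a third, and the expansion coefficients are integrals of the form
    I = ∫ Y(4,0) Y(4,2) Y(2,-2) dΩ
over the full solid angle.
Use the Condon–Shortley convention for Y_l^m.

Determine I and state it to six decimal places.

-0.190365

Rules hold: Σm=0, L=10 even, 0≤2≤8.
N = 9·9·5 = 405
Δ = 6!·2!·2!/11! = 1/13860
Racah Σ t=2..4: t=2:+1/192 t=3:−1/36 t=4:+1/192 = -5/288
⇒ 3j(4 4 2; 0 0 0)² = 20/693, sgn -1
Racah Σ t=4..4: t=4:+1/192 = 1/192
⇒ 3j(4 4 2; 0 2 -2)² = 3/77, sgn +1
4πI² = N·(3j₀)²·(3jₘ)² = 2700/5929
I = -1·√(0.455389/4π) = -0.19036462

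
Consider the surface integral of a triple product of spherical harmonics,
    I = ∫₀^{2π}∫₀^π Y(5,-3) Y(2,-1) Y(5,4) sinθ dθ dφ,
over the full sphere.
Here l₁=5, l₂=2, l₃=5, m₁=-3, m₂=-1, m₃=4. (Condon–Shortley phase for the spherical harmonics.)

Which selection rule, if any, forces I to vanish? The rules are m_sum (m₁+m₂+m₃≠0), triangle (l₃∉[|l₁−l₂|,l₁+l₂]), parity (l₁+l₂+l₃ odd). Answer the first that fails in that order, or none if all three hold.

none

Σmᵢ = 0  ✓
l₃∈[|l₁−l₂|,l₁+l₂]=[3,7], have l₃=5  ✓
Σlᵢ = 12 ⇒ even  ✓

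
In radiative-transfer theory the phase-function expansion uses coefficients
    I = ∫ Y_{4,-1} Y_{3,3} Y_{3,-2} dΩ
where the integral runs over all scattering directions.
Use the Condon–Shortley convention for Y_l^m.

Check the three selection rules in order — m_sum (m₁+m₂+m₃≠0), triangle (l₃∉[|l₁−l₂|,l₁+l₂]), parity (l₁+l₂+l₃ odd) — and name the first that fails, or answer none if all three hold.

azimuthal sum: -1 + 3 − 2 = 0  ✓
1 ≤ 3 ≤ 7 (triangle on l)  ✓
L = 4 + 3 + 3 = 10 (even)  ✓

none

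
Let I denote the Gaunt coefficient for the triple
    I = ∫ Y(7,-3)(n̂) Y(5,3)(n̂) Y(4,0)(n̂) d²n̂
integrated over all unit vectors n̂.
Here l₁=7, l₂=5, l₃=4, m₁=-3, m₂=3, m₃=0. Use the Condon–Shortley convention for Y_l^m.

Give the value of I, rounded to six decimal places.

0.062592

Checks pass: Σm=0; 16 even; l₃=4∈[2,12].
(2·7+1)(2·5+1)(2·4+1) = 1485
Δ: 8! 6! 2! / 17! → 1/6126120
sum: t=3:−1/69120 t=4:+1/20736 t=5:−1/69120 = 1/51840
3j²(7 5 4; 0 0 0) = Δ·Π!·Σ² = 280/21879  (sign +1)
sum: t=6:+1/138240 t=7:−1/181440 t=8:+1/3870720 = 23/11612160
3j²(7 5 4; -3 3 0) = Δ·Π!·Σ² = 529/204204  (sign +1)
combine: 4πI² = 1485·280/21879·529/204204 = 26450/537251
take √, sign +1: I = 0.06259207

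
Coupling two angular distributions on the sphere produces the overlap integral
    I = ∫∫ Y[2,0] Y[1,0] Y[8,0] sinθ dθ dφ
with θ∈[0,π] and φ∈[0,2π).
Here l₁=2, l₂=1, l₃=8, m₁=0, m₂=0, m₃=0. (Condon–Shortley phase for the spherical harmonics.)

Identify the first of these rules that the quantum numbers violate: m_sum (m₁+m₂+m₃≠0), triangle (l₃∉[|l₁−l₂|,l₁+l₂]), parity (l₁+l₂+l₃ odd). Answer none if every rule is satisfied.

triangle

azimuthal sum: 0 + 0 + 0 = 0  ✓
1 ≤ 8 ≤ 3 (triangle on l)  ✗
L = 2 + 1 + 8 = 11 (odd)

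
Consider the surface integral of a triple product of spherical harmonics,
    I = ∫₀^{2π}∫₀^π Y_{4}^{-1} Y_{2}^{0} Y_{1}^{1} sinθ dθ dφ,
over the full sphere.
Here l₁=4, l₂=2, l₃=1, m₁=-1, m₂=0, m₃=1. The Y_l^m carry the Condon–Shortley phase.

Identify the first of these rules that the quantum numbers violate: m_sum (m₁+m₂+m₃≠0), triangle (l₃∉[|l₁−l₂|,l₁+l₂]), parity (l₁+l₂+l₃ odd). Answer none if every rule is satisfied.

Σmᵢ = 0  ✓
l₃∈[|l₁−l₂|,l₁+l₂]=[2,6], have l₃=1  ✗
Σlᵢ = 7 ⇒ odd

triangle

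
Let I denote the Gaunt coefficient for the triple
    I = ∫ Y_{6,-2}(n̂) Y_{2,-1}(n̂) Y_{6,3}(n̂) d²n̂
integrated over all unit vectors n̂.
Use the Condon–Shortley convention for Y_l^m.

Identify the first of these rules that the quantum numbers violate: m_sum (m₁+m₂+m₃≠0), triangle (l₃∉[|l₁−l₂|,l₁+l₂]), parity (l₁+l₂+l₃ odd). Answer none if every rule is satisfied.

m₁+m₂+m₃ = -2 − 1 + 3 = 0  ✓
triangle: |6−2|=4 ≤ l₃=6 ≤ 6+2=8  ✓
parity: l₁+l₂+l₃ = 14 is even  ✓

none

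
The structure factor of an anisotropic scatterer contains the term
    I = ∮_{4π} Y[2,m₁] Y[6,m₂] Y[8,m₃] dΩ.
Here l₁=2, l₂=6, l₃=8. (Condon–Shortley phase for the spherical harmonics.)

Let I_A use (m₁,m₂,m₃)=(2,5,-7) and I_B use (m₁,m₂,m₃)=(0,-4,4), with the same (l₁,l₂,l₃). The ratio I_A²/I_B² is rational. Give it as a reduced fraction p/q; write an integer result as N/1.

455/132

Same 2,6,8: normalisation and zero-m 3j drop out of the ratio.
A: Δ: 0! 4! 12! / 17! → 1/30940; sum: t=0:+1/958003200 = 1/958003200; 3j²(2 6 8; 2 5 -7) = Δ·Π!·Σ² = 3/68  (sign -1)
B: Δ: 0! 4! 12! / 17! → 1/30940; sum: t=0:+1/29030400 = 1/29030400; 3j²(2 6 8; 0 -4 4) = Δ·Π!·Σ² = 99/7735  (sign +1)
I_A²/I_B² = (3/68)/(99/7735) = 455/132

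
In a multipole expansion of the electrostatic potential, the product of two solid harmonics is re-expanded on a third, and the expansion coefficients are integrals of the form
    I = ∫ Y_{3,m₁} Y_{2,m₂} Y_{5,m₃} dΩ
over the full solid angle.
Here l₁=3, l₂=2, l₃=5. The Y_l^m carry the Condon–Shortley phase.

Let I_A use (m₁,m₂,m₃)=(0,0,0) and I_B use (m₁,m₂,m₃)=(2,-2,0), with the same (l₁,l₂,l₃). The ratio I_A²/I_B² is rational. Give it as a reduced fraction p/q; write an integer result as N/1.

20/1

Shared (l₁,l₂,l₃)=(3,2,5): N and (l;000)² cancel in I_A²/I_B².
A: Δ = 0!·6!·4!/11! = 1/2310; Racah Σ t=0..0: t=0:+1/144 = 1/144; ⇒ 3j(3 2 5; 0 0 0)² = 10/231, sgn -1
B: Δ = 0!·6!·4!/11! = 1/2310; Racah Σ t=0..0: t=0:+1/2880 = 1/2880; ⇒ 3j(3 2 5; 2 -2 0)² = 1/462, sgn -1
I_A²/I_B² = (10/231)/(1/462) = 20/1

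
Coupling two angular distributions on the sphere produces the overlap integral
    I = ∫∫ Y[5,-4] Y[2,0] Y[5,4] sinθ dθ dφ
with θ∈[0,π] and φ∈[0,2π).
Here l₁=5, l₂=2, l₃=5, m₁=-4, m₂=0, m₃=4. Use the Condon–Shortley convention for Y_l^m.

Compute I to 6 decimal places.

Rules hold: Σm=0, L=12 even, 3≤5≤7.
N = 11·5·11 = 605
Δ = 2!·8!·2!/13! = 1/38610
Racah Σ t=0..2: t=0:+1/2880 t=1:−1/576 t=2:+1/2880 = -1/960
⇒ 3j(5 2 5; 0 0 0)² = 10/429, sgn +1
Racah Σ t=1..2: t=1:−1/40320 t=2:+1/20160 = 1/40320
⇒ 3j(5 2 5; -4 0 4)² = 6/715, sgn -1
4πI² = N·(3j₀)²·(3jₘ)² = 20/169
I = -1·√(0.118343/4π) = -0.09704356

-0.097044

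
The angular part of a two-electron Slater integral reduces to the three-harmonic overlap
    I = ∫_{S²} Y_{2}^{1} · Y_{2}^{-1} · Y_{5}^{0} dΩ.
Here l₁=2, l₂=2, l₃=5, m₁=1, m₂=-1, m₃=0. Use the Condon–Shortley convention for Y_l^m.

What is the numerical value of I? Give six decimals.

l₃=5 ∉ [0,4] — triangle fails ⇒ I = 0

0.000000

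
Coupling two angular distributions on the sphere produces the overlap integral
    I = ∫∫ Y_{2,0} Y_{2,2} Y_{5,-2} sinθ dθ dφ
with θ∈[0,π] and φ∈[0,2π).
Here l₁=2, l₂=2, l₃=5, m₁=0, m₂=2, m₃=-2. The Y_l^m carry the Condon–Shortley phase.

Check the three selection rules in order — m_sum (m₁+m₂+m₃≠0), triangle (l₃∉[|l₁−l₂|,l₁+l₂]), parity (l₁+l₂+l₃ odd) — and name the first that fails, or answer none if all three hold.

triangle

azimuthal sum: 0 + 2 − 2 = 0  ✓
0 ≤ 5 ≤ 4 (triangle on l)  ✗
L = 2 + 2 + 5 = 9 (odd)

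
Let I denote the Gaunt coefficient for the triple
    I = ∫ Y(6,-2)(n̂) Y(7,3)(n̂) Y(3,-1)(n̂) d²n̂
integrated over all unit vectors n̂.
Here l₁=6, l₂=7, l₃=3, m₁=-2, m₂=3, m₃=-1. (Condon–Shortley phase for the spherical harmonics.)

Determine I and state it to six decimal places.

-0.150285

Rules hold: Σm=0, L=16 even, 1≤3≤13.
N = 13·15·7 = 1365
Δ = 10!·2!·4!/17! = 1/2042040
Racah Σ t=4..6: t=4:+1/207360 t=5:−1/57600 t=6:+1/207360 = -1/129600
⇒ 3j(6 7 3; 0 0 0)² = 168/12155, sgn +1
Racah Σ t=6..8: t=6:+1/829440 t=7:−1/181440 t=8:+1/645120 = -1/362880
⇒ 3j(6 7 3; -2 3 -1)² = 256/17017, sgn -1
4πI² = N·(3j₀)²·(3jₘ)² = 129024/454597
I = -1·√(0.283821/4π) = -0.15028548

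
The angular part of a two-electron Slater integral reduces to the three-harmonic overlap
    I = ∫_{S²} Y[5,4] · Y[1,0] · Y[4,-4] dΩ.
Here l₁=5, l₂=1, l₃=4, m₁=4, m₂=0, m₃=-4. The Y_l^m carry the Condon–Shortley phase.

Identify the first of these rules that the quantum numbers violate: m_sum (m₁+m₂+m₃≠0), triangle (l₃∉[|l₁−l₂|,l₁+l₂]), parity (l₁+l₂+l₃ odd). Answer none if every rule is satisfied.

none

m₁+m₂+m₃ = 4 + 0 − 4 = 0  ✓
triangle: |5−1|=4 ≤ l₃=4 ≤ 5+1=6  ✓
parity: l₁+l₂+l₃ = 10 is even  ✓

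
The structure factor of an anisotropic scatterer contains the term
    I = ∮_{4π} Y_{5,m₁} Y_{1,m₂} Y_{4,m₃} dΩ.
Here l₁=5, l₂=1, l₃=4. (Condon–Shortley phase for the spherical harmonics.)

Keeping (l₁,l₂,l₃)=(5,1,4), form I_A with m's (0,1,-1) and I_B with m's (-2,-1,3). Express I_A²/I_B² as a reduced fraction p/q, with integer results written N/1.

10/3

Shared (l₁,l₂,l₃)=(5,1,4): N and (l;000)² cancel in I_A²/I_B².
A: Δ = 2!·8!·0!/11! = 1/495; Racah Σ t=2..2: t=2:+1/1440 = 1/1440; ⇒ 3j(5 1 4; 0 1 -1)² = 2/99, sgn -1
B: Δ = 2!·8!·0!/11! = 1/495; Racah Σ t=0..0: t=0:+1/10080 = 1/10080; ⇒ 3j(5 1 4; -2 -1 3)² = 1/165, sgn -1
I_A²/I_B² = (2/99)/(1/165) = 10/3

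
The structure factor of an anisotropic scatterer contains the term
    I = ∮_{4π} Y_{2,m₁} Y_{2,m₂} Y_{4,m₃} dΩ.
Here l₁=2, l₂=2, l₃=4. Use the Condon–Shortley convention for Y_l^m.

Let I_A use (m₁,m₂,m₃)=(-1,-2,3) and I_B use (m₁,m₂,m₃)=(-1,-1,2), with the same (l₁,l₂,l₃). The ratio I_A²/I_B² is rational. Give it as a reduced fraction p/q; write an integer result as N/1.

Shared (l₁,l₂,l₃)=(2,2,4): N and (l;000)² cancel in I_A²/I_B².
A: Δ = 0!·4!·4!/9! = 1/630; Racah Σ t=0..0: t=0:+1/144 = 1/144; ⇒ 3j(2 2 4; -1 -2 3)² = 1/18, sgn -1
B: Δ = 0!·4!·4!/9! = 1/630; Racah Σ t=0..0: t=0:+1/36 = 1/36; ⇒ 3j(2 2 4; -1 -1 2)² = 4/63, sgn +1
I_A²/I_B² = (1/18)/(4/63) = 7/8

7/8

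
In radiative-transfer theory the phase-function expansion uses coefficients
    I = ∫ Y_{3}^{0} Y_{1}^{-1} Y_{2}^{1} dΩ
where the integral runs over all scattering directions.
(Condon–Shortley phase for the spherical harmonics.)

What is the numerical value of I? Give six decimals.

m-sum 0 ✓  L=6 even ✓  2≤2≤4 ✓
Π(2lᵢ+1) = 7×3×5 = 105
triangle coeff Δ(3,1,2) = 1/105
Σ_t [1,1]: t=1:−1/4 = -1/4
(3j)²=3/35 [(3 1 2; 0 0 0)], sign=-1
Σ_t [0,0]: t=0:+1/12 = 1/12
(3j)²=1/35 [(3 1 2; 0 -1 1)], sign=-1
⇒ 4πI² = 9/35
I = (+1)√(9/35/(4π)) = 0.14304817

0.143048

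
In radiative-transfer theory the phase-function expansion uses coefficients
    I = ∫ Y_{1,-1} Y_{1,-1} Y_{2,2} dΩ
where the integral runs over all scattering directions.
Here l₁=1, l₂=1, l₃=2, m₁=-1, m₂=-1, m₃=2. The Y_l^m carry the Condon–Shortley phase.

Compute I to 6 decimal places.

Rules hold: Σm=0, L=4 even, 0≤2≤2.
N = 3·3·5 = 45
Δ = 0!·2!·2!/5! = 1/30
Racah Σ t=0..0: t=0:+1/1 = 1/1
⇒ 3j(1 1 2; 0 0 0)² = 2/15, sgn +1
Racah Σ t=0..0: t=0:+1/4 = 1/4
⇒ 3j(1 1 2; -1 -1 2)² = 1/5, sgn +1
4πI² = N·(3j₀)²·(3jₘ)² = 6/5
I = +1·√(1.2/4π) = 0.30901936

0.309019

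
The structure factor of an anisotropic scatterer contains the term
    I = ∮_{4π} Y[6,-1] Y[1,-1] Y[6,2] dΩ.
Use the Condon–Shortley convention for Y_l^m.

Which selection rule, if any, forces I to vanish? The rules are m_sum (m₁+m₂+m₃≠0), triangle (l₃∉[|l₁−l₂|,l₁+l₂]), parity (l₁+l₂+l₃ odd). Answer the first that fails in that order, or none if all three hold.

parity

Σmᵢ = 0  ✓
l₃∈[|l₁−l₂|,l₁+l₂]=[5,7], have l₃=6  ✓
Σlᵢ = 13 ⇒ odd  ✗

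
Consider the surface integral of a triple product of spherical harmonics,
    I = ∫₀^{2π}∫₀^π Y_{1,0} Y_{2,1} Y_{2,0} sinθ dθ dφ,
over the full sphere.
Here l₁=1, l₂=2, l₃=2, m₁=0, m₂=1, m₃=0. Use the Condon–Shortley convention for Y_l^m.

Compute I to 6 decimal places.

0.000000

m-sum = 0 + 1 + 0 = 1 ≠ 0 ⇒ I = 0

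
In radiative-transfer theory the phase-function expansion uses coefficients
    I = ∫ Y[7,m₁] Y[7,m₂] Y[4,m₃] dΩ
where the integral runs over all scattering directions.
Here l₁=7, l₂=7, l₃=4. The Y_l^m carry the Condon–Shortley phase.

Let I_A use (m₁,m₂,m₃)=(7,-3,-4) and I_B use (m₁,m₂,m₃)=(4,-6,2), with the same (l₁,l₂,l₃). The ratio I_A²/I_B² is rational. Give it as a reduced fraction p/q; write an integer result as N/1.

98/1331

Same 7,7,4: normalisation and zero-m 3j drop out of the ratio.
A: Δ: 10! 4! 4! / 19! → 1/58198140; sum: t=0:+1/2090188800 = 1/2090188800; 3j²(7 7 4; 7 -3 -4) = Δ·Π!·Σ² = 7/5814  (sign +1)
B: Δ: 10! 4! 4! / 19! → 1/58198140; sum: t=0:+1/130636800 t=1:−1/34836480 = -11/522547200; 3j²(7 7 4; 4 -6 2) = Δ·Π!·Σ² = 1331/81396  (sign -1)
I_A²/I_B² = (7/5814)/(1331/81396) = 98/1331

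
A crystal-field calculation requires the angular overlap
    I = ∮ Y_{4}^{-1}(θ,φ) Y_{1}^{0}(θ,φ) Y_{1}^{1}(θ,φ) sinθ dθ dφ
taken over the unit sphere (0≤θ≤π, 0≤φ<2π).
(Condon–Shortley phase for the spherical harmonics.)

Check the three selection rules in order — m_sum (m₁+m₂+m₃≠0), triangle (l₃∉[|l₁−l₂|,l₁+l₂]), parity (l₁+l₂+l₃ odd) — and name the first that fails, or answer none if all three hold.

Σmᵢ = 0  ✓
l₃∈[|l₁−l₂|,l₁+l₂]=[3,5], have l₃=1  ✗
Σlᵢ = 6 ⇒ even

triangle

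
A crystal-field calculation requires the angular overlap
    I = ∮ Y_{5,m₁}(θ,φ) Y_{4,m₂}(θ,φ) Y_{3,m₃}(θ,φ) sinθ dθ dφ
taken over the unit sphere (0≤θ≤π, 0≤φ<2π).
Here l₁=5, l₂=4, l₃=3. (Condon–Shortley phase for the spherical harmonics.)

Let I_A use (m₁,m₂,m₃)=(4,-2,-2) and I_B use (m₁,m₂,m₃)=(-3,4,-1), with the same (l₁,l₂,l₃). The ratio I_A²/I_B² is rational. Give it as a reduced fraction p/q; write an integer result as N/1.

5/7

Shared (l₁,l₂,l₃)=(5,4,3): N and (l;000)² cancel in I_A²/I_B².
A: Δ = 6!·4!·2!/13! = 1/180180; Racah Σ t=0..1: t=0:+1/8640 t=1:−1/2880 = -1/4320; ⇒ 3j(5 4 3; 4 -2 -2)² = 8/429, sgn +1
B: Δ = 6!·4!·2!/13! = 1/180180; Racah Σ t=6..6: t=6:+1/5760 = 1/5760; ⇒ 3j(5 4 3; -3 4 -1)² = 56/2145, sgn +1
I_A²/I_B² = (8/429)/(56/2145) = 5/7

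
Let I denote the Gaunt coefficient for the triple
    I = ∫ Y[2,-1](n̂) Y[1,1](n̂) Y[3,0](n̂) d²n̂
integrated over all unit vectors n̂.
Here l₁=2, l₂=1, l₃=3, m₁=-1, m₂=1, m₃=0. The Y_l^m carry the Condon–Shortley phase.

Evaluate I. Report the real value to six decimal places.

Checks pass: Σm=0; 6 even; l₃=3∈[1,3].
(2·2+1)(2·1+1)(2·3+1) = 105
Δ: 0! 4! 2! / 7! → 1/105
sum: t=0:+1/4 = 1/4
3j²(2 1 3; 0 0 0) = Δ·Π!·Σ² = 3/35  (sign -1)
sum: t=0:+1/12 = 1/12
3j²(2 1 3; -1 1 0) = Δ·Π!·Σ² = 1/35  (sign -1)
combine: 4πI² = 105·3/35·1/35 = 9/35
take √, sign +1: I = 0.14304817

0.143048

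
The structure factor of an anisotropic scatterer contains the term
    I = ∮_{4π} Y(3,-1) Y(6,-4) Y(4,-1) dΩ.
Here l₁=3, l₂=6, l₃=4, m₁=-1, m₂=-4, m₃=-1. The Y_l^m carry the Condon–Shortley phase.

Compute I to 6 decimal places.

0.000000

m-sum = -1 − 4 − 1 = -6 ≠ 0 ⇒ I = 0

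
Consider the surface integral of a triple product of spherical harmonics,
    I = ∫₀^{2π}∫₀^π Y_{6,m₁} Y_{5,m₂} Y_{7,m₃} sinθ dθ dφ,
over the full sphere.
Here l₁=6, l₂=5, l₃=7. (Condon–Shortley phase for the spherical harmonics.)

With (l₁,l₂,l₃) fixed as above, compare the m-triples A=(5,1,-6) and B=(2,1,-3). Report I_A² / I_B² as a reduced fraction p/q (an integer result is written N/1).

l's match ⇒ only the (l;m) 3-j factors differ between A and B.
A: triangle coeff Δ(6,5,7) = 1/174594420; Σ_t [0,1]: t=0:+1/87091200 t=1:−1/29030400 = -1/43545600; (3j)²=88/6783 [(6 5 7; 5 1 -6)], sign=+1
B: triangle coeff Δ(6,5,7) = 1/174594420; Σ_t [0,4]: t=0:+1/9953280 t=1:−1/518400 t=2:+1/276480 t=3:−1/1088640 t=4:+1/46448640 = 23/25804800; (3j)²=42849/6466460 [(6 5 7; 2 1 -3)], sign=+1
I_A²/I_B² = (88/6783)/(42849/6466460) = 251680/128547

251680/128547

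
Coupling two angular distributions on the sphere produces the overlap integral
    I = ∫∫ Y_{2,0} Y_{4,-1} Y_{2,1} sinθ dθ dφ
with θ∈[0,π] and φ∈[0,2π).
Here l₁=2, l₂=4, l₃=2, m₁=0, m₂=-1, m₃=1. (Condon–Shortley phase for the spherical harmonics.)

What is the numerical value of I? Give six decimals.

Checks pass: Σm=0; 8 even; l₃=2∈[2,6].
(2·2+1)(2·4+1)(2·2+1) = 225
Δ: 4! 0! 4! / 9! → 1/630
sum: t=2:+1/16 = 1/16
3j²(2 4 2; 0 0 0) = Δ·Π!·Σ² = 2/35  (sign +1)
sum: t=2:+1/24 = 1/24
3j²(2 4 2; 0 -1 1) = Δ·Π!·Σ² = 1/21  (sign -1)
combine: 4πI² = 225·2/35·1/21 = 30/49
take √, sign -1: I = -0.22072812

-0.220728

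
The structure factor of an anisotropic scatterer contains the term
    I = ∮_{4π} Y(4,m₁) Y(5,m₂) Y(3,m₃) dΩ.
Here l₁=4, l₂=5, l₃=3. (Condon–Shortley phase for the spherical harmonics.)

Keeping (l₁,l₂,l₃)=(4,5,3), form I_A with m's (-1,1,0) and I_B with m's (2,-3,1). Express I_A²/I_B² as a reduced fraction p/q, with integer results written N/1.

361/567

Same 4,5,3: normalisation and zero-m 3j drop out of the ratio.
A: Δ: 6! 2! 4! / 13! → 1/180180; sum: t=3:−1/432 t=4:+1/192 t=5:−1/1440 = 19/8640; 3j²(4 5 3; -1 1 0) = Δ·Π!·Σ² = 361/30030  (sign -1)
B: Δ: 6! 2! 4! / 13! → 1/180180; sum: t=0:+1/5760 t=1:−1/720 t=2:+1/2304 = -1/1280; 3j²(4 5 3; 2 -3 1) = Δ·Π!·Σ² = 27/1430  (sign -1)
I_A²/I_B² = (361/30030)/(27/1430) = 361/567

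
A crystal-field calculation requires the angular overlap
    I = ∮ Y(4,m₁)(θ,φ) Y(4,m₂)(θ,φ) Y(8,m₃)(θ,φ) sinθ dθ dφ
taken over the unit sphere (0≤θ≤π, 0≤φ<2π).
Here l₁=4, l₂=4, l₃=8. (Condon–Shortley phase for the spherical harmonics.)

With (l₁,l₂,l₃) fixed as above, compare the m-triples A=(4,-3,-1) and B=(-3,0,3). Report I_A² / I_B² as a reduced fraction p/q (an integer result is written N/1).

Shared (l₁,l₂,l₃)=(4,4,8): N and (l;000)² cancel in I_A²/I_B².
A: Δ = 0!·8!·8!/17! = 1/218790; Racah Σ t=0..0: t=0:+1/203212800 = 1/203212800; ⇒ 3j(4 4 8; 4 -3 -1)² = 1/24310, sgn -1
B: Δ = 0!·8!·8!/17! = 1/218790; Racah Σ t=0..0: t=0:+1/2903040 = 1/2903040; ⇒ 3j(4 4 8; -3 0 3)² = 5/663, sgn -1
I_A²/I_B² = (1/24310)/(5/663) = 3/550

3/550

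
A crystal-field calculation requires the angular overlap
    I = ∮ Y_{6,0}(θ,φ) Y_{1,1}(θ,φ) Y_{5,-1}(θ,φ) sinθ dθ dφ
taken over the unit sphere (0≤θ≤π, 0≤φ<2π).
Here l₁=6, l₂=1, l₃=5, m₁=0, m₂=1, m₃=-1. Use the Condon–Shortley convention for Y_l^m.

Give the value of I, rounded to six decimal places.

Rules hold: Σm=0, L=12 even, 5≤5≤7.
N = 13·3·11 = 429
Δ = 2!·10!·0!/13! = 1/858
Racah Σ t=1..1: t=1:−1/14400 = -1/14400
⇒ 3j(6 1 5; 0 0 0)² = 6/143, sgn +1
Racah Σ t=2..2: t=2:+1/34560 = 1/34560
⇒ 3j(6 1 5; 0 1 -1)² = 5/286, sgn +1
4πI² = N·(3j₀)²·(3jₘ)² = 45/143
I = +1·√(0.314685/4π) = 0.15824621

0.158246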